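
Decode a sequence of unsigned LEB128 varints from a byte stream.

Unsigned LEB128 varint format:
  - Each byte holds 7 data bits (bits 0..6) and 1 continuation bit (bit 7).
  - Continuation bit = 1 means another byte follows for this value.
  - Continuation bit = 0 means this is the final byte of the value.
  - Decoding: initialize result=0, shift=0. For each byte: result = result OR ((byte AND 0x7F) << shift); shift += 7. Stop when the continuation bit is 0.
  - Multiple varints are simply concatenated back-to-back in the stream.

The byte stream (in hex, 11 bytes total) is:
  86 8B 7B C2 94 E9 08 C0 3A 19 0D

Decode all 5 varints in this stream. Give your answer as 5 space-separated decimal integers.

  byte[0]=0x86 cont=1 payload=0x06=6: acc |= 6<<0 -> acc=6 shift=7
  byte[1]=0x8B cont=1 payload=0x0B=11: acc |= 11<<7 -> acc=1414 shift=14
  byte[2]=0x7B cont=0 payload=0x7B=123: acc |= 123<<14 -> acc=2016646 shift=21 [end]
Varint 1: bytes[0:3] = 86 8B 7B -> value 2016646 (3 byte(s))
  byte[3]=0xC2 cont=1 payload=0x42=66: acc |= 66<<0 -> acc=66 shift=7
  byte[4]=0x94 cont=1 payload=0x14=20: acc |= 20<<7 -> acc=2626 shift=14
  byte[5]=0xE9 cont=1 payload=0x69=105: acc |= 105<<14 -> acc=1722946 shift=21
  byte[6]=0x08 cont=0 payload=0x08=8: acc |= 8<<21 -> acc=18500162 shift=28 [end]
Varint 2: bytes[3:7] = C2 94 E9 08 -> value 18500162 (4 byte(s))
  byte[7]=0xC0 cont=1 payload=0x40=64: acc |= 64<<0 -> acc=64 shift=7
  byte[8]=0x3A cont=0 payload=0x3A=58: acc |= 58<<7 -> acc=7488 shift=14 [end]
Varint 3: bytes[7:9] = C0 3A -> value 7488 (2 byte(s))
  byte[9]=0x19 cont=0 payload=0x19=25: acc |= 25<<0 -> acc=25 shift=7 [end]
Varint 4: bytes[9:10] = 19 -> value 25 (1 byte(s))
  byte[10]=0x0D cont=0 payload=0x0D=13: acc |= 13<<0 -> acc=13 shift=7 [end]
Varint 5: bytes[10:11] = 0D -> value 13 (1 byte(s))

Answer: 2016646 18500162 7488 25 13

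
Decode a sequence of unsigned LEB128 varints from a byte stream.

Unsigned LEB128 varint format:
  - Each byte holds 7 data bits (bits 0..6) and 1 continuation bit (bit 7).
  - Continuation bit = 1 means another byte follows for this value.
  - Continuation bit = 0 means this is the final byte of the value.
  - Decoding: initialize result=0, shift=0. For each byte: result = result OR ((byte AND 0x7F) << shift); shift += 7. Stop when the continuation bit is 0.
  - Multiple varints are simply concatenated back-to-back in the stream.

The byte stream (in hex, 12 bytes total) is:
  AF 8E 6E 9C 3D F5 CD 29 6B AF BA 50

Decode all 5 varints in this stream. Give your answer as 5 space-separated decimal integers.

Answer: 1804079 7836 681717 107 1318191

Derivation:
  byte[0]=0xAF cont=1 payload=0x2F=47: acc |= 47<<0 -> acc=47 shift=7
  byte[1]=0x8E cont=1 payload=0x0E=14: acc |= 14<<7 -> acc=1839 shift=14
  byte[2]=0x6E cont=0 payload=0x6E=110: acc |= 110<<14 -> acc=1804079 shift=21 [end]
Varint 1: bytes[0:3] = AF 8E 6E -> value 1804079 (3 byte(s))
  byte[3]=0x9C cont=1 payload=0x1C=28: acc |= 28<<0 -> acc=28 shift=7
  byte[4]=0x3D cont=0 payload=0x3D=61: acc |= 61<<7 -> acc=7836 shift=14 [end]
Varint 2: bytes[3:5] = 9C 3D -> value 7836 (2 byte(s))
  byte[5]=0xF5 cont=1 payload=0x75=117: acc |= 117<<0 -> acc=117 shift=7
  byte[6]=0xCD cont=1 payload=0x4D=77: acc |= 77<<7 -> acc=9973 shift=14
  byte[7]=0x29 cont=0 payload=0x29=41: acc |= 41<<14 -> acc=681717 shift=21 [end]
Varint 3: bytes[5:8] = F5 CD 29 -> value 681717 (3 byte(s))
  byte[8]=0x6B cont=0 payload=0x6B=107: acc |= 107<<0 -> acc=107 shift=7 [end]
Varint 4: bytes[8:9] = 6B -> value 107 (1 byte(s))
  byte[9]=0xAF cont=1 payload=0x2F=47: acc |= 47<<0 -> acc=47 shift=7
  byte[10]=0xBA cont=1 payload=0x3A=58: acc |= 58<<7 -> acc=7471 shift=14
  byte[11]=0x50 cont=0 payload=0x50=80: acc |= 80<<14 -> acc=1318191 shift=21 [end]
Varint 5: bytes[9:12] = AF BA 50 -> value 1318191 (3 byte(s))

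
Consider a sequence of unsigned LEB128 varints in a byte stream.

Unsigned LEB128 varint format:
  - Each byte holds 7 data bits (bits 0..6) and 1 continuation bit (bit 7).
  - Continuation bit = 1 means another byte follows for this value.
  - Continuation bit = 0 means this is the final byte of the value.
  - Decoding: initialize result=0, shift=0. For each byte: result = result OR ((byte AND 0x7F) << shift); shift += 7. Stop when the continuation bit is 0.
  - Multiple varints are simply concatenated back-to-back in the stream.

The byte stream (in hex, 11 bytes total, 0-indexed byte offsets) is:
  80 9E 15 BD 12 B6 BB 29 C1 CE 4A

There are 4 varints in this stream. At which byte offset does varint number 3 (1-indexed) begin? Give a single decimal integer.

Answer: 5

Derivation:
  byte[0]=0x80 cont=1 payload=0x00=0: acc |= 0<<0 -> acc=0 shift=7
  byte[1]=0x9E cont=1 payload=0x1E=30: acc |= 30<<7 -> acc=3840 shift=14
  byte[2]=0x15 cont=0 payload=0x15=21: acc |= 21<<14 -> acc=347904 shift=21 [end]
Varint 1: bytes[0:3] = 80 9E 15 -> value 347904 (3 byte(s))
  byte[3]=0xBD cont=1 payload=0x3D=61: acc |= 61<<0 -> acc=61 shift=7
  byte[4]=0x12 cont=0 payload=0x12=18: acc |= 18<<7 -> acc=2365 shift=14 [end]
Varint 2: bytes[3:5] = BD 12 -> value 2365 (2 byte(s))
  byte[5]=0xB6 cont=1 payload=0x36=54: acc |= 54<<0 -> acc=54 shift=7
  byte[6]=0xBB cont=1 payload=0x3B=59: acc |= 59<<7 -> acc=7606 shift=14
  byte[7]=0x29 cont=0 payload=0x29=41: acc |= 41<<14 -> acc=679350 shift=21 [end]
Varint 3: bytes[5:8] = B6 BB 29 -> value 679350 (3 byte(s))
  byte[8]=0xC1 cont=1 payload=0x41=65: acc |= 65<<0 -> acc=65 shift=7
  byte[9]=0xCE cont=1 payload=0x4E=78: acc |= 78<<7 -> acc=10049 shift=14
  byte[10]=0x4A cont=0 payload=0x4A=74: acc |= 74<<14 -> acc=1222465 shift=21 [end]
Varint 4: bytes[8:11] = C1 CE 4A -> value 1222465 (3 byte(s))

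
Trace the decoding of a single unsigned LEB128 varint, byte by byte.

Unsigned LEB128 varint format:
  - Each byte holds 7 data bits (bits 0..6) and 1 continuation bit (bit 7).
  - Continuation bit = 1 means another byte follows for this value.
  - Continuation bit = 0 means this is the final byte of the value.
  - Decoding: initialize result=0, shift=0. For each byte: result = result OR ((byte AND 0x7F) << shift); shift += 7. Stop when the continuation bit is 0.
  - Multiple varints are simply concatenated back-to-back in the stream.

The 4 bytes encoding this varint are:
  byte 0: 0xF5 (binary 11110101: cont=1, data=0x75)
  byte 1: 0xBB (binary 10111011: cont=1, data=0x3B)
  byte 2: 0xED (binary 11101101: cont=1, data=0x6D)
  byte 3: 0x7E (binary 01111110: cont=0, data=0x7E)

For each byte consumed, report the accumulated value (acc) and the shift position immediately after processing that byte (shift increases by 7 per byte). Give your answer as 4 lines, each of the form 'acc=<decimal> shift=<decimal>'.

byte 0=0xF5: payload=0x75=117, contrib = 117<<0 = 117; acc -> 117, shift -> 7
byte 1=0xBB: payload=0x3B=59, contrib = 59<<7 = 7552; acc -> 7669, shift -> 14
byte 2=0xED: payload=0x6D=109, contrib = 109<<14 = 1785856; acc -> 1793525, shift -> 21
byte 3=0x7E: payload=0x7E=126, contrib = 126<<21 = 264241152; acc -> 266034677, shift -> 28

Answer: acc=117 shift=7
acc=7669 shift=14
acc=1793525 shift=21
acc=266034677 shift=28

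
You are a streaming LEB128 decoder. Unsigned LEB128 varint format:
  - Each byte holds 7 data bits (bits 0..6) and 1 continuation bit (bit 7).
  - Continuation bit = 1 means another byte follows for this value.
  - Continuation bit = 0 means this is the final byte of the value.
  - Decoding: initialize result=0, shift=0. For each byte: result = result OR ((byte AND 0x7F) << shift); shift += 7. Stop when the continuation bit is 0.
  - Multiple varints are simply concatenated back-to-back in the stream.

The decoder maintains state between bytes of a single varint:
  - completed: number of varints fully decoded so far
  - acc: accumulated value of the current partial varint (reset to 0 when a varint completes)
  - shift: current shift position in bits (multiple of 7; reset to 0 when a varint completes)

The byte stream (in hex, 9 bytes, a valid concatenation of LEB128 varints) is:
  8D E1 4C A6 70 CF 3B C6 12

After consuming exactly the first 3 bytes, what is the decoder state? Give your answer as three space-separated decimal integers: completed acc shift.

byte[0]=0x8D cont=1 payload=0x0D: acc |= 13<<0 -> completed=0 acc=13 shift=7
byte[1]=0xE1 cont=1 payload=0x61: acc |= 97<<7 -> completed=0 acc=12429 shift=14
byte[2]=0x4C cont=0 payload=0x4C: varint #1 complete (value=1257613); reset -> completed=1 acc=0 shift=0

Answer: 1 0 0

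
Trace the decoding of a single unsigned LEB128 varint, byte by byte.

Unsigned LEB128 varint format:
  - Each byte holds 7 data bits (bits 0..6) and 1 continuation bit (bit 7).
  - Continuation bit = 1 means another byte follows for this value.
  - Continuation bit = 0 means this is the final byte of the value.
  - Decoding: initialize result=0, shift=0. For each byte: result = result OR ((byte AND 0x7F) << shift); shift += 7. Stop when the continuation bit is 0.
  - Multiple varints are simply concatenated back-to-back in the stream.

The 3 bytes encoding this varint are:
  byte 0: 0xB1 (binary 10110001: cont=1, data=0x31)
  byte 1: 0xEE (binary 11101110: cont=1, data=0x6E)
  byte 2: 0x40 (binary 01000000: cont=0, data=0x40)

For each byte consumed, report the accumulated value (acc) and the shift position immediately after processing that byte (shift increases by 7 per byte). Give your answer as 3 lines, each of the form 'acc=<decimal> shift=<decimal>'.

byte 0=0xB1: payload=0x31=49, contrib = 49<<0 = 49; acc -> 49, shift -> 7
byte 1=0xEE: payload=0x6E=110, contrib = 110<<7 = 14080; acc -> 14129, shift -> 14
byte 2=0x40: payload=0x40=64, contrib = 64<<14 = 1048576; acc -> 1062705, shift -> 21

Answer: acc=49 shift=7
acc=14129 shift=14
acc=1062705 shift=21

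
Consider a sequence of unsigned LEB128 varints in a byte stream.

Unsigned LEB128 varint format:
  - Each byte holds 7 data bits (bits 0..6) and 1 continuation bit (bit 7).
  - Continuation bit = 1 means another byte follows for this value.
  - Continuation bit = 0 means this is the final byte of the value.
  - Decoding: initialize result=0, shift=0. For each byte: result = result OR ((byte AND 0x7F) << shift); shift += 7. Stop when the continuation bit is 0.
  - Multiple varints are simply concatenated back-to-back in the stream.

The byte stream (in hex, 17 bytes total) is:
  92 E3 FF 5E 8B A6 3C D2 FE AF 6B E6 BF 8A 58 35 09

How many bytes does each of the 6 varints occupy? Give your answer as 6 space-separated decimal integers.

Answer: 4 3 4 4 1 1

Derivation:
  byte[0]=0x92 cont=1 payload=0x12=18: acc |= 18<<0 -> acc=18 shift=7
  byte[1]=0xE3 cont=1 payload=0x63=99: acc |= 99<<7 -> acc=12690 shift=14
  byte[2]=0xFF cont=1 payload=0x7F=127: acc |= 127<<14 -> acc=2093458 shift=21
  byte[3]=0x5E cont=0 payload=0x5E=94: acc |= 94<<21 -> acc=199225746 shift=28 [end]
Varint 1: bytes[0:4] = 92 E3 FF 5E -> value 199225746 (4 byte(s))
  byte[4]=0x8B cont=1 payload=0x0B=11: acc |= 11<<0 -> acc=11 shift=7
  byte[5]=0xA6 cont=1 payload=0x26=38: acc |= 38<<7 -> acc=4875 shift=14
  byte[6]=0x3C cont=0 payload=0x3C=60: acc |= 60<<14 -> acc=987915 shift=21 [end]
Varint 2: bytes[4:7] = 8B A6 3C -> value 987915 (3 byte(s))
  byte[7]=0xD2 cont=1 payload=0x52=82: acc |= 82<<0 -> acc=82 shift=7
  byte[8]=0xFE cont=1 payload=0x7E=126: acc |= 126<<7 -> acc=16210 shift=14
  byte[9]=0xAF cont=1 payload=0x2F=47: acc |= 47<<14 -> acc=786258 shift=21
  byte[10]=0x6B cont=0 payload=0x6B=107: acc |= 107<<21 -> acc=225181522 shift=28 [end]
Varint 3: bytes[7:11] = D2 FE AF 6B -> value 225181522 (4 byte(s))
  byte[11]=0xE6 cont=1 payload=0x66=102: acc |= 102<<0 -> acc=102 shift=7
  byte[12]=0xBF cont=1 payload=0x3F=63: acc |= 63<<7 -> acc=8166 shift=14
  byte[13]=0x8A cont=1 payload=0x0A=10: acc |= 10<<14 -> acc=172006 shift=21
  byte[14]=0x58 cont=0 payload=0x58=88: acc |= 88<<21 -> acc=184721382 shift=28 [end]
Varint 4: bytes[11:15] = E6 BF 8A 58 -> value 184721382 (4 byte(s))
  byte[15]=0x35 cont=0 payload=0x35=53: acc |= 53<<0 -> acc=53 shift=7 [end]
Varint 5: bytes[15:16] = 35 -> value 53 (1 byte(s))
  byte[16]=0x09 cont=0 payload=0x09=9: acc |= 9<<0 -> acc=9 shift=7 [end]
Varint 6: bytes[16:17] = 09 -> value 9 (1 byte(s))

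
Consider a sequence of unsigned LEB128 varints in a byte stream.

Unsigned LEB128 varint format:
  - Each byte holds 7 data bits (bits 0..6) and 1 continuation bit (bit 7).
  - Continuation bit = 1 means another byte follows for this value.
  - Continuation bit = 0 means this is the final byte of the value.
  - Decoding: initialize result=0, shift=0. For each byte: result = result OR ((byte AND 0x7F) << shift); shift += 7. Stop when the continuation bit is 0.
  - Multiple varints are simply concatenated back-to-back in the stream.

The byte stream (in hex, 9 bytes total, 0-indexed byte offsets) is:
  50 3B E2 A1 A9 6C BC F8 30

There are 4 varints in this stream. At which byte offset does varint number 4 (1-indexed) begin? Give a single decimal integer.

  byte[0]=0x50 cont=0 payload=0x50=80: acc |= 80<<0 -> acc=80 shift=7 [end]
Varint 1: bytes[0:1] = 50 -> value 80 (1 byte(s))
  byte[1]=0x3B cont=0 payload=0x3B=59: acc |= 59<<0 -> acc=59 shift=7 [end]
Varint 2: bytes[1:2] = 3B -> value 59 (1 byte(s))
  byte[2]=0xE2 cont=1 payload=0x62=98: acc |= 98<<0 -> acc=98 shift=7
  byte[3]=0xA1 cont=1 payload=0x21=33: acc |= 33<<7 -> acc=4322 shift=14
  byte[4]=0xA9 cont=1 payload=0x29=41: acc |= 41<<14 -> acc=676066 shift=21
  byte[5]=0x6C cont=0 payload=0x6C=108: acc |= 108<<21 -> acc=227168482 shift=28 [end]
Varint 3: bytes[2:6] = E2 A1 A9 6C -> value 227168482 (4 byte(s))
  byte[6]=0xBC cont=1 payload=0x3C=60: acc |= 60<<0 -> acc=60 shift=7
  byte[7]=0xF8 cont=1 payload=0x78=120: acc |= 120<<7 -> acc=15420 shift=14
  byte[8]=0x30 cont=0 payload=0x30=48: acc |= 48<<14 -> acc=801852 shift=21 [end]
Varint 4: bytes[6:9] = BC F8 30 -> value 801852 (3 byte(s))

Answer: 6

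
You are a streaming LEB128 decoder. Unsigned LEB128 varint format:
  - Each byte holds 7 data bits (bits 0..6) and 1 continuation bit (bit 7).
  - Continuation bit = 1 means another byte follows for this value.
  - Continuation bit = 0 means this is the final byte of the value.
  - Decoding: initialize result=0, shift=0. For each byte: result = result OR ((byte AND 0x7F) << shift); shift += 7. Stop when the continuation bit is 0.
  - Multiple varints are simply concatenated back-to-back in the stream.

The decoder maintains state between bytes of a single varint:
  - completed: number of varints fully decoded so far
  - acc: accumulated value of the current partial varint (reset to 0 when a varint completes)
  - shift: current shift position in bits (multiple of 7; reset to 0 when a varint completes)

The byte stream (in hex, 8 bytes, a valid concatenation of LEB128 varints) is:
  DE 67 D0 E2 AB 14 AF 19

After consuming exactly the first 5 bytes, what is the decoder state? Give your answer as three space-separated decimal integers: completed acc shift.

byte[0]=0xDE cont=1 payload=0x5E: acc |= 94<<0 -> completed=0 acc=94 shift=7
byte[1]=0x67 cont=0 payload=0x67: varint #1 complete (value=13278); reset -> completed=1 acc=0 shift=0
byte[2]=0xD0 cont=1 payload=0x50: acc |= 80<<0 -> completed=1 acc=80 shift=7
byte[3]=0xE2 cont=1 payload=0x62: acc |= 98<<7 -> completed=1 acc=12624 shift=14
byte[4]=0xAB cont=1 payload=0x2B: acc |= 43<<14 -> completed=1 acc=717136 shift=21

Answer: 1 717136 21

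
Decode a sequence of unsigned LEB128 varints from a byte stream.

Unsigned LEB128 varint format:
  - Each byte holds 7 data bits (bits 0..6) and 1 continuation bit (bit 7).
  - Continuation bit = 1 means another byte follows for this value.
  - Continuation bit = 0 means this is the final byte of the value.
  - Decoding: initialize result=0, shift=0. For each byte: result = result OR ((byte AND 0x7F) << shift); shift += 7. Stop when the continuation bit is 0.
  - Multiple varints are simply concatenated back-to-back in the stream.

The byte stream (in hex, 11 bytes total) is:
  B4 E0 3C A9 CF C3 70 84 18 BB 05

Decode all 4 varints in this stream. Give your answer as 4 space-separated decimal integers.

Answer: 995380 235988905 3076 699

Derivation:
  byte[0]=0xB4 cont=1 payload=0x34=52: acc |= 52<<0 -> acc=52 shift=7
  byte[1]=0xE0 cont=1 payload=0x60=96: acc |= 96<<7 -> acc=12340 shift=14
  byte[2]=0x3C cont=0 payload=0x3C=60: acc |= 60<<14 -> acc=995380 shift=21 [end]
Varint 1: bytes[0:3] = B4 E0 3C -> value 995380 (3 byte(s))
  byte[3]=0xA9 cont=1 payload=0x29=41: acc |= 41<<0 -> acc=41 shift=7
  byte[4]=0xCF cont=1 payload=0x4F=79: acc |= 79<<7 -> acc=10153 shift=14
  byte[5]=0xC3 cont=1 payload=0x43=67: acc |= 67<<14 -> acc=1107881 shift=21
  byte[6]=0x70 cont=0 payload=0x70=112: acc |= 112<<21 -> acc=235988905 shift=28 [end]
Varint 2: bytes[3:7] = A9 CF C3 70 -> value 235988905 (4 byte(s))
  byte[7]=0x84 cont=1 payload=0x04=4: acc |= 4<<0 -> acc=4 shift=7
  byte[8]=0x18 cont=0 payload=0x18=24: acc |= 24<<7 -> acc=3076 shift=14 [end]
Varint 3: bytes[7:9] = 84 18 -> value 3076 (2 byte(s))
  byte[9]=0xBB cont=1 payload=0x3B=59: acc |= 59<<0 -> acc=59 shift=7
  byte[10]=0x05 cont=0 payload=0x05=5: acc |= 5<<7 -> acc=699 shift=14 [end]
Varint 4: bytes[9:11] = BB 05 -> value 699 (2 byte(s))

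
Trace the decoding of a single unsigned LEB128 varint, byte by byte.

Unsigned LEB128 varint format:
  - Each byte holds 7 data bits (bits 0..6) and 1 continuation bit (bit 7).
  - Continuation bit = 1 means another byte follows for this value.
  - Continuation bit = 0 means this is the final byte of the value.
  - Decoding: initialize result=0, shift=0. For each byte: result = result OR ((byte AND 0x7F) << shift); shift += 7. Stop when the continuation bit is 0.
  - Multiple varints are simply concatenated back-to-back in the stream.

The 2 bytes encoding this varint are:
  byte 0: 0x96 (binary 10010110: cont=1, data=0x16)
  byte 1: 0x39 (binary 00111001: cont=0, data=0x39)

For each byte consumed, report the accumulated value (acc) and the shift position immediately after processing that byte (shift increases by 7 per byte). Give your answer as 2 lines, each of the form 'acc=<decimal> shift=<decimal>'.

Answer: acc=22 shift=7
acc=7318 shift=14

Derivation:
byte 0=0x96: payload=0x16=22, contrib = 22<<0 = 22; acc -> 22, shift -> 7
byte 1=0x39: payload=0x39=57, contrib = 57<<7 = 7296; acc -> 7318, shift -> 14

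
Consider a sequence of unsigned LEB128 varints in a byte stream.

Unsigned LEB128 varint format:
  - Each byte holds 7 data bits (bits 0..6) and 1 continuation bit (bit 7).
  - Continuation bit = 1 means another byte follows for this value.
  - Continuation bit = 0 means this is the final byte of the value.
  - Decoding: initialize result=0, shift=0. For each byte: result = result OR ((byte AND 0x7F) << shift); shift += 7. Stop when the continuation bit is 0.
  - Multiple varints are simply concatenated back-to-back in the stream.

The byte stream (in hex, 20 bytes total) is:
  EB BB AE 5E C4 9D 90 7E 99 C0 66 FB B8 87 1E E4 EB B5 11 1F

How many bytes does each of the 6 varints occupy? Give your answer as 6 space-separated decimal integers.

  byte[0]=0xEB cont=1 payload=0x6B=107: acc |= 107<<0 -> acc=107 shift=7
  byte[1]=0xBB cont=1 payload=0x3B=59: acc |= 59<<7 -> acc=7659 shift=14
  byte[2]=0xAE cont=1 payload=0x2E=46: acc |= 46<<14 -> acc=761323 shift=21
  byte[3]=0x5E cont=0 payload=0x5E=94: acc |= 94<<21 -> acc=197893611 shift=28 [end]
Varint 1: bytes[0:4] = EB BB AE 5E -> value 197893611 (4 byte(s))
  byte[4]=0xC4 cont=1 payload=0x44=68: acc |= 68<<0 -> acc=68 shift=7
  byte[5]=0x9D cont=1 payload=0x1D=29: acc |= 29<<7 -> acc=3780 shift=14
  byte[6]=0x90 cont=1 payload=0x10=16: acc |= 16<<14 -> acc=265924 shift=21
  byte[7]=0x7E cont=0 payload=0x7E=126: acc |= 126<<21 -> acc=264507076 shift=28 [end]
Varint 2: bytes[4:8] = C4 9D 90 7E -> value 264507076 (4 byte(s))
  byte[8]=0x99 cont=1 payload=0x19=25: acc |= 25<<0 -> acc=25 shift=7
  byte[9]=0xC0 cont=1 payload=0x40=64: acc |= 64<<7 -> acc=8217 shift=14
  byte[10]=0x66 cont=0 payload=0x66=102: acc |= 102<<14 -> acc=1679385 shift=21 [end]
Varint 3: bytes[8:11] = 99 C0 66 -> value 1679385 (3 byte(s))
  byte[11]=0xFB cont=1 payload=0x7B=123: acc |= 123<<0 -> acc=123 shift=7
  byte[12]=0xB8 cont=1 payload=0x38=56: acc |= 56<<7 -> acc=7291 shift=14
  byte[13]=0x87 cont=1 payload=0x07=7: acc |= 7<<14 -> acc=121979 shift=21
  byte[14]=0x1E cont=0 payload=0x1E=30: acc |= 30<<21 -> acc=63036539 shift=28 [end]
Varint 4: bytes[11:15] = FB B8 87 1E -> value 63036539 (4 byte(s))
  byte[15]=0xE4 cont=1 payload=0x64=100: acc |= 100<<0 -> acc=100 shift=7
  byte[16]=0xEB cont=1 payload=0x6B=107: acc |= 107<<7 -> acc=13796 shift=14
  byte[17]=0xB5 cont=1 payload=0x35=53: acc |= 53<<14 -> acc=882148 shift=21
  byte[18]=0x11 cont=0 payload=0x11=17: acc |= 17<<21 -> acc=36533732 shift=28 [end]
Varint 5: bytes[15:19] = E4 EB B5 11 -> value 36533732 (4 byte(s))
  byte[19]=0x1F cont=0 payload=0x1F=31: acc |= 31<<0 -> acc=31 shift=7 [end]
Varint 6: bytes[19:20] = 1F -> value 31 (1 byte(s))

Answer: 4 4 3 4 4 1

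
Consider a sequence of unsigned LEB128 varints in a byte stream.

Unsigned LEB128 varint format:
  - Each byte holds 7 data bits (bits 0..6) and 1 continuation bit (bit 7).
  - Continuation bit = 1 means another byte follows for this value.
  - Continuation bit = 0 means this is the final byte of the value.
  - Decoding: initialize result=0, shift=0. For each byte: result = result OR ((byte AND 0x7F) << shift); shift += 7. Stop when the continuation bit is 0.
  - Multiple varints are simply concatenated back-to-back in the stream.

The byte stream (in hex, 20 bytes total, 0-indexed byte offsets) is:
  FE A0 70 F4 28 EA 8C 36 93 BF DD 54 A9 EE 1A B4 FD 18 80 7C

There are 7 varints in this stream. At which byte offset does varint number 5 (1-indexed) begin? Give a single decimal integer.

  byte[0]=0xFE cont=1 payload=0x7E=126: acc |= 126<<0 -> acc=126 shift=7
  byte[1]=0xA0 cont=1 payload=0x20=32: acc |= 32<<7 -> acc=4222 shift=14
  byte[2]=0x70 cont=0 payload=0x70=112: acc |= 112<<14 -> acc=1839230 shift=21 [end]
Varint 1: bytes[0:3] = FE A0 70 -> value 1839230 (3 byte(s))
  byte[3]=0xF4 cont=1 payload=0x74=116: acc |= 116<<0 -> acc=116 shift=7
  byte[4]=0x28 cont=0 payload=0x28=40: acc |= 40<<7 -> acc=5236 shift=14 [end]
Varint 2: bytes[3:5] = F4 28 -> value 5236 (2 byte(s))
  byte[5]=0xEA cont=1 payload=0x6A=106: acc |= 106<<0 -> acc=106 shift=7
  byte[6]=0x8C cont=1 payload=0x0C=12: acc |= 12<<7 -> acc=1642 shift=14
  byte[7]=0x36 cont=0 payload=0x36=54: acc |= 54<<14 -> acc=886378 shift=21 [end]
Varint 3: bytes[5:8] = EA 8C 36 -> value 886378 (3 byte(s))
  byte[8]=0x93 cont=1 payload=0x13=19: acc |= 19<<0 -> acc=19 shift=7
  byte[9]=0xBF cont=1 payload=0x3F=63: acc |= 63<<7 -> acc=8083 shift=14
  byte[10]=0xDD cont=1 payload=0x5D=93: acc |= 93<<14 -> acc=1531795 shift=21
  byte[11]=0x54 cont=0 payload=0x54=84: acc |= 84<<21 -> acc=177692563 shift=28 [end]
Varint 4: bytes[8:12] = 93 BF DD 54 -> value 177692563 (4 byte(s))
  byte[12]=0xA9 cont=1 payload=0x29=41: acc |= 41<<0 -> acc=41 shift=7
  byte[13]=0xEE cont=1 payload=0x6E=110: acc |= 110<<7 -> acc=14121 shift=14
  byte[14]=0x1A cont=0 payload=0x1A=26: acc |= 26<<14 -> acc=440105 shift=21 [end]
Varint 5: bytes[12:15] = A9 EE 1A -> value 440105 (3 byte(s))
  byte[15]=0xB4 cont=1 payload=0x34=52: acc |= 52<<0 -> acc=52 shift=7
  byte[16]=0xFD cont=1 payload=0x7D=125: acc |= 125<<7 -> acc=16052 shift=14
  byte[17]=0x18 cont=0 payload=0x18=24: acc |= 24<<14 -> acc=409268 shift=21 [end]
Varint 6: bytes[15:18] = B4 FD 18 -> value 409268 (3 byte(s))
  byte[18]=0x80 cont=1 payload=0x00=0: acc |= 0<<0 -> acc=0 shift=7
  byte[19]=0x7C cont=0 payload=0x7C=124: acc |= 124<<7 -> acc=15872 shift=14 [end]
Varint 7: bytes[18:20] = 80 7C -> value 15872 (2 byte(s))

Answer: 12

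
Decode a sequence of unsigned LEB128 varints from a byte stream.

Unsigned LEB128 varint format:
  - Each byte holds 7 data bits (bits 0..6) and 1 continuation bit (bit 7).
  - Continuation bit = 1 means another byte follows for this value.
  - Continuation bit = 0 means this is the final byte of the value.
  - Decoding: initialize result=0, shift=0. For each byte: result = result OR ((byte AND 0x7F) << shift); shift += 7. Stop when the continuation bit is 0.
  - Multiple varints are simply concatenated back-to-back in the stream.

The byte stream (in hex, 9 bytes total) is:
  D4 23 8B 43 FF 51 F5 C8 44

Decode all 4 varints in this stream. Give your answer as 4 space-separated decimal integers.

  byte[0]=0xD4 cont=1 payload=0x54=84: acc |= 84<<0 -> acc=84 shift=7
  byte[1]=0x23 cont=0 payload=0x23=35: acc |= 35<<7 -> acc=4564 shift=14 [end]
Varint 1: bytes[0:2] = D4 23 -> value 4564 (2 byte(s))
  byte[2]=0x8B cont=1 payload=0x0B=11: acc |= 11<<0 -> acc=11 shift=7
  byte[3]=0x43 cont=0 payload=0x43=67: acc |= 67<<7 -> acc=8587 shift=14 [end]
Varint 2: bytes[2:4] = 8B 43 -> value 8587 (2 byte(s))
  byte[4]=0xFF cont=1 payload=0x7F=127: acc |= 127<<0 -> acc=127 shift=7
  byte[5]=0x51 cont=0 payload=0x51=81: acc |= 81<<7 -> acc=10495 shift=14 [end]
Varint 3: bytes[4:6] = FF 51 -> value 10495 (2 byte(s))
  byte[6]=0xF5 cont=1 payload=0x75=117: acc |= 117<<0 -> acc=117 shift=7
  byte[7]=0xC8 cont=1 payload=0x48=72: acc |= 72<<7 -> acc=9333 shift=14
  byte[8]=0x44 cont=0 payload=0x44=68: acc |= 68<<14 -> acc=1123445 shift=21 [end]
Varint 4: bytes[6:9] = F5 C8 44 -> value 1123445 (3 byte(s))

Answer: 4564 8587 10495 1123445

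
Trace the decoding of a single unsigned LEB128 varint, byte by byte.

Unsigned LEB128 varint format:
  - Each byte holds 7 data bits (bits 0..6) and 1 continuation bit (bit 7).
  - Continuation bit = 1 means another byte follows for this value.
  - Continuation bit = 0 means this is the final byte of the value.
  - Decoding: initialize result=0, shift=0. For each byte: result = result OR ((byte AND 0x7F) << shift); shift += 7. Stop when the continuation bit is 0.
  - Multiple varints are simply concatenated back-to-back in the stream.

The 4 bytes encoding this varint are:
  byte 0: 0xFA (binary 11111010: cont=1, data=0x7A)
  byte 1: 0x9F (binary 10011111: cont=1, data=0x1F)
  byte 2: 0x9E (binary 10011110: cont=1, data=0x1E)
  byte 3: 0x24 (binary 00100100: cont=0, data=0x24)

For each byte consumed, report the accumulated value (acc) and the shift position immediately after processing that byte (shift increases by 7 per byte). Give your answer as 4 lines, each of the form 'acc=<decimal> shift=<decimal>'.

Answer: acc=122 shift=7
acc=4090 shift=14
acc=495610 shift=21
acc=75993082 shift=28

Derivation:
byte 0=0xFA: payload=0x7A=122, contrib = 122<<0 = 122; acc -> 122, shift -> 7
byte 1=0x9F: payload=0x1F=31, contrib = 31<<7 = 3968; acc -> 4090, shift -> 14
byte 2=0x9E: payload=0x1E=30, contrib = 30<<14 = 491520; acc -> 495610, shift -> 21
byte 3=0x24: payload=0x24=36, contrib = 36<<21 = 75497472; acc -> 75993082, shift -> 28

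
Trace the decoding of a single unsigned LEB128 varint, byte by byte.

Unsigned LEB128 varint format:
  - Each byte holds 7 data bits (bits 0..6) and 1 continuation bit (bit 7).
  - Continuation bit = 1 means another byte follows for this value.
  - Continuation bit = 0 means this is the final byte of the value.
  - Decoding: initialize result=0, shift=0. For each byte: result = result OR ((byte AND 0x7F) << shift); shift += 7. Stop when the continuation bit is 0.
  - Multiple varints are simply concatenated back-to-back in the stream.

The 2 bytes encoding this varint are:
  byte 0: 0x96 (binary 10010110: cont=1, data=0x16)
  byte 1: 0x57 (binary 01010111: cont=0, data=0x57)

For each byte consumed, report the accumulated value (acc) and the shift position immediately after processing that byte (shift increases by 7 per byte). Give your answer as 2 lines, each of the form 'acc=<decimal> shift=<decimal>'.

byte 0=0x96: payload=0x16=22, contrib = 22<<0 = 22; acc -> 22, shift -> 7
byte 1=0x57: payload=0x57=87, contrib = 87<<7 = 11136; acc -> 11158, shift -> 14

Answer: acc=22 shift=7
acc=11158 shift=14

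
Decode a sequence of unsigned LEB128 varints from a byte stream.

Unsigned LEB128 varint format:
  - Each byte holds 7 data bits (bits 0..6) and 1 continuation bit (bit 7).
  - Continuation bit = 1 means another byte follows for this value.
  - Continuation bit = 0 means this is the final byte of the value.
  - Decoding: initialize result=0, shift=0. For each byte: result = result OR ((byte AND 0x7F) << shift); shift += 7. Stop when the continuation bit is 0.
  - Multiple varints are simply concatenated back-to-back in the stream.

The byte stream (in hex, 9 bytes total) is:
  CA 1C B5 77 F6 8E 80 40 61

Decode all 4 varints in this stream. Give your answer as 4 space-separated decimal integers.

Answer: 3658 15285 134219638 97

Derivation:
  byte[0]=0xCA cont=1 payload=0x4A=74: acc |= 74<<0 -> acc=74 shift=7
  byte[1]=0x1C cont=0 payload=0x1C=28: acc |= 28<<7 -> acc=3658 shift=14 [end]
Varint 1: bytes[0:2] = CA 1C -> value 3658 (2 byte(s))
  byte[2]=0xB5 cont=1 payload=0x35=53: acc |= 53<<0 -> acc=53 shift=7
  byte[3]=0x77 cont=0 payload=0x77=119: acc |= 119<<7 -> acc=15285 shift=14 [end]
Varint 2: bytes[2:4] = B5 77 -> value 15285 (2 byte(s))
  byte[4]=0xF6 cont=1 payload=0x76=118: acc |= 118<<0 -> acc=118 shift=7
  byte[5]=0x8E cont=1 payload=0x0E=14: acc |= 14<<7 -> acc=1910 shift=14
  byte[6]=0x80 cont=1 payload=0x00=0: acc |= 0<<14 -> acc=1910 shift=21
  byte[7]=0x40 cont=0 payload=0x40=64: acc |= 64<<21 -> acc=134219638 shift=28 [end]
Varint 3: bytes[4:8] = F6 8E 80 40 -> value 134219638 (4 byte(s))
  byte[8]=0x61 cont=0 payload=0x61=97: acc |= 97<<0 -> acc=97 shift=7 [end]
Varint 4: bytes[8:9] = 61 -> value 97 (1 byte(s))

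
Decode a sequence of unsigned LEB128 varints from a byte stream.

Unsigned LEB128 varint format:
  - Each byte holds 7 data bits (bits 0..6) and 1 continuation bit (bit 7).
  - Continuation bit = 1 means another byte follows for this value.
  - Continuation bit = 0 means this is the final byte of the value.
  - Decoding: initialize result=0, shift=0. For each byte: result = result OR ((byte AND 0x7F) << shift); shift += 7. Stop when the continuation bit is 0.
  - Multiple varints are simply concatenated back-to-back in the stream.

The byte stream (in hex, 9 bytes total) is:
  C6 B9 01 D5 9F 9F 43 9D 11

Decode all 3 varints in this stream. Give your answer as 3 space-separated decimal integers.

  byte[0]=0xC6 cont=1 payload=0x46=70: acc |= 70<<0 -> acc=70 shift=7
  byte[1]=0xB9 cont=1 payload=0x39=57: acc |= 57<<7 -> acc=7366 shift=14
  byte[2]=0x01 cont=0 payload=0x01=1: acc |= 1<<14 -> acc=23750 shift=21 [end]
Varint 1: bytes[0:3] = C6 B9 01 -> value 23750 (3 byte(s))
  byte[3]=0xD5 cont=1 payload=0x55=85: acc |= 85<<0 -> acc=85 shift=7
  byte[4]=0x9F cont=1 payload=0x1F=31: acc |= 31<<7 -> acc=4053 shift=14
  byte[5]=0x9F cont=1 payload=0x1F=31: acc |= 31<<14 -> acc=511957 shift=21
  byte[6]=0x43 cont=0 payload=0x43=67: acc |= 67<<21 -> acc=141021141 shift=28 [end]
Varint 2: bytes[3:7] = D5 9F 9F 43 -> value 141021141 (4 byte(s))
  byte[7]=0x9D cont=1 payload=0x1D=29: acc |= 29<<0 -> acc=29 shift=7
  byte[8]=0x11 cont=0 payload=0x11=17: acc |= 17<<7 -> acc=2205 shift=14 [end]
Varint 3: bytes[7:9] = 9D 11 -> value 2205 (2 byte(s))

Answer: 23750 141021141 2205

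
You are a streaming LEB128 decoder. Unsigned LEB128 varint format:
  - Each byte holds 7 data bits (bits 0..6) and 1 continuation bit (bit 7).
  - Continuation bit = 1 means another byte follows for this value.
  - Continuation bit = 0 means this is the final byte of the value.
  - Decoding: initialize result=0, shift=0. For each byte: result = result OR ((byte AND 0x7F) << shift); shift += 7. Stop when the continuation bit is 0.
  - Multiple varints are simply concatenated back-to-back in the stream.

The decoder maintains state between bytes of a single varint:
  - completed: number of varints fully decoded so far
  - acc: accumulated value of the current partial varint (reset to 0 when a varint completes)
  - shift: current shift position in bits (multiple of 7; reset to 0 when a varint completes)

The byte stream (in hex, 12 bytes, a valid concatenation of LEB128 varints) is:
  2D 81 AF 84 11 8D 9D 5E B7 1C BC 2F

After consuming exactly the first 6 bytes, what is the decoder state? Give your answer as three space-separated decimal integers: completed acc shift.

Answer: 2 13 7

Derivation:
byte[0]=0x2D cont=0 payload=0x2D: varint #1 complete (value=45); reset -> completed=1 acc=0 shift=0
byte[1]=0x81 cont=1 payload=0x01: acc |= 1<<0 -> completed=1 acc=1 shift=7
byte[2]=0xAF cont=1 payload=0x2F: acc |= 47<<7 -> completed=1 acc=6017 shift=14
byte[3]=0x84 cont=1 payload=0x04: acc |= 4<<14 -> completed=1 acc=71553 shift=21
byte[4]=0x11 cont=0 payload=0x11: varint #2 complete (value=35723137); reset -> completed=2 acc=0 shift=0
byte[5]=0x8D cont=1 payload=0x0D: acc |= 13<<0 -> completed=2 acc=13 shift=7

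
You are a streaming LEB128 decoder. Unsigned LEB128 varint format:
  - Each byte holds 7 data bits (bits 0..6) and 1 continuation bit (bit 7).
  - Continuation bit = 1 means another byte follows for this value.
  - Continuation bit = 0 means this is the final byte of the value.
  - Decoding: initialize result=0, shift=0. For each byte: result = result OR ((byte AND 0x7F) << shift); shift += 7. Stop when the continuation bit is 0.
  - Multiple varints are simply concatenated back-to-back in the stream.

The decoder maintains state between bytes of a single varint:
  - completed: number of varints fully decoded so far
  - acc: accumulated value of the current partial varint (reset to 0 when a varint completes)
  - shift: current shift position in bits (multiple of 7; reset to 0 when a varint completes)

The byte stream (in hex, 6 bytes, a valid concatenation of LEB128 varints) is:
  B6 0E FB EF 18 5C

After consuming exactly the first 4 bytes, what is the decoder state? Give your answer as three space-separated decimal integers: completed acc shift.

Answer: 1 14331 14

Derivation:
byte[0]=0xB6 cont=1 payload=0x36: acc |= 54<<0 -> completed=0 acc=54 shift=7
byte[1]=0x0E cont=0 payload=0x0E: varint #1 complete (value=1846); reset -> completed=1 acc=0 shift=0
byte[2]=0xFB cont=1 payload=0x7B: acc |= 123<<0 -> completed=1 acc=123 shift=7
byte[3]=0xEF cont=1 payload=0x6F: acc |= 111<<7 -> completed=1 acc=14331 shift=14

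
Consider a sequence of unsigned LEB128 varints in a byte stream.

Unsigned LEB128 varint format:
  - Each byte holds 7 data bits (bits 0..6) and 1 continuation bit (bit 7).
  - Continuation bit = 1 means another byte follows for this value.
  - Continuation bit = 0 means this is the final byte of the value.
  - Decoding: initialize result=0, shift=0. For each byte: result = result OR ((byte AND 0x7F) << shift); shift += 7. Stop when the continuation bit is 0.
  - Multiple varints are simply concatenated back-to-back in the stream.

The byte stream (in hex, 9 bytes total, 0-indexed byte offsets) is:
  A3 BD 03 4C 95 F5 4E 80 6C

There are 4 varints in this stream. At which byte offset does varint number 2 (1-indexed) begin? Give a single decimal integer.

  byte[0]=0xA3 cont=1 payload=0x23=35: acc |= 35<<0 -> acc=35 shift=7
  byte[1]=0xBD cont=1 payload=0x3D=61: acc |= 61<<7 -> acc=7843 shift=14
  byte[2]=0x03 cont=0 payload=0x03=3: acc |= 3<<14 -> acc=56995 shift=21 [end]
Varint 1: bytes[0:3] = A3 BD 03 -> value 56995 (3 byte(s))
  byte[3]=0x4C cont=0 payload=0x4C=76: acc |= 76<<0 -> acc=76 shift=7 [end]
Varint 2: bytes[3:4] = 4C -> value 76 (1 byte(s))
  byte[4]=0x95 cont=1 payload=0x15=21: acc |= 21<<0 -> acc=21 shift=7
  byte[5]=0xF5 cont=1 payload=0x75=117: acc |= 117<<7 -> acc=14997 shift=14
  byte[6]=0x4E cont=0 payload=0x4E=78: acc |= 78<<14 -> acc=1292949 shift=21 [end]
Varint 3: bytes[4:7] = 95 F5 4E -> value 1292949 (3 byte(s))
  byte[7]=0x80 cont=1 payload=0x00=0: acc |= 0<<0 -> acc=0 shift=7
  byte[8]=0x6C cont=0 payload=0x6C=108: acc |= 108<<7 -> acc=13824 shift=14 [end]
Varint 4: bytes[7:9] = 80 6C -> value 13824 (2 byte(s))

Answer: 3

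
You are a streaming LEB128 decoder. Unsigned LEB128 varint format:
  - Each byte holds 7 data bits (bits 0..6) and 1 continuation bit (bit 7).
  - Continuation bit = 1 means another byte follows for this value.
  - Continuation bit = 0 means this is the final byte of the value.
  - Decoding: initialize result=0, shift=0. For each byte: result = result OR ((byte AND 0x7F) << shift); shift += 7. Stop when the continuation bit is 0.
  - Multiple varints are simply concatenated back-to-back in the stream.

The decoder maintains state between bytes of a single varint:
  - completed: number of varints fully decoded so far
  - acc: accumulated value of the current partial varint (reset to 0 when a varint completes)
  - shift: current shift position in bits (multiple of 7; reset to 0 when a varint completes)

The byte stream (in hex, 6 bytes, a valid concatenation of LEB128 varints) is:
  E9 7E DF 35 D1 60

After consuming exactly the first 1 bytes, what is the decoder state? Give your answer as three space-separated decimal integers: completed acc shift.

byte[0]=0xE9 cont=1 payload=0x69: acc |= 105<<0 -> completed=0 acc=105 shift=7

Answer: 0 105 7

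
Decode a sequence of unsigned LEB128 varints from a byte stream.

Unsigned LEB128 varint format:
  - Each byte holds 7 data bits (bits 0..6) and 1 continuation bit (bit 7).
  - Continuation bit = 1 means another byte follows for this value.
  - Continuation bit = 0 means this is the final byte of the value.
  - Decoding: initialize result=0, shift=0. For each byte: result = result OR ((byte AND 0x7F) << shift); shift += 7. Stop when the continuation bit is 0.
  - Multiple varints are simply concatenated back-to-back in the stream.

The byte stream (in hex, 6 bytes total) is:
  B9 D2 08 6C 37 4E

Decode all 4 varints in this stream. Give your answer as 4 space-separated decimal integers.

  byte[0]=0xB9 cont=1 payload=0x39=57: acc |= 57<<0 -> acc=57 shift=7
  byte[1]=0xD2 cont=1 payload=0x52=82: acc |= 82<<7 -> acc=10553 shift=14
  byte[2]=0x08 cont=0 payload=0x08=8: acc |= 8<<14 -> acc=141625 shift=21 [end]
Varint 1: bytes[0:3] = B9 D2 08 -> value 141625 (3 byte(s))
  byte[3]=0x6C cont=0 payload=0x6C=108: acc |= 108<<0 -> acc=108 shift=7 [end]
Varint 2: bytes[3:4] = 6C -> value 108 (1 byte(s))
  byte[4]=0x37 cont=0 payload=0x37=55: acc |= 55<<0 -> acc=55 shift=7 [end]
Varint 3: bytes[4:5] = 37 -> value 55 (1 byte(s))
  byte[5]=0x4E cont=0 payload=0x4E=78: acc |= 78<<0 -> acc=78 shift=7 [end]
Varint 4: bytes[5:6] = 4E -> value 78 (1 byte(s))

Answer: 141625 108 55 78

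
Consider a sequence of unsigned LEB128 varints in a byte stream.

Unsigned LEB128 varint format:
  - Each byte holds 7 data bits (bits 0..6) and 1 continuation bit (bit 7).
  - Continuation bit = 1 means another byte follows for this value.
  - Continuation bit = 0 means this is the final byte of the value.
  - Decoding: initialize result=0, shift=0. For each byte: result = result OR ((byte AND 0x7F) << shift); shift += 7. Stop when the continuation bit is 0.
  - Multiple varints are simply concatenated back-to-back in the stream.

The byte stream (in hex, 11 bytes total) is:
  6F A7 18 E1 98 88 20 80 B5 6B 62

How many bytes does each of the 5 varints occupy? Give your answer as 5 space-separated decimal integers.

  byte[0]=0x6F cont=0 payload=0x6F=111: acc |= 111<<0 -> acc=111 shift=7 [end]
Varint 1: bytes[0:1] = 6F -> value 111 (1 byte(s))
  byte[1]=0xA7 cont=1 payload=0x27=39: acc |= 39<<0 -> acc=39 shift=7
  byte[2]=0x18 cont=0 payload=0x18=24: acc |= 24<<7 -> acc=3111 shift=14 [end]
Varint 2: bytes[1:3] = A7 18 -> value 3111 (2 byte(s))
  byte[3]=0xE1 cont=1 payload=0x61=97: acc |= 97<<0 -> acc=97 shift=7
  byte[4]=0x98 cont=1 payload=0x18=24: acc |= 24<<7 -> acc=3169 shift=14
  byte[5]=0x88 cont=1 payload=0x08=8: acc |= 8<<14 -> acc=134241 shift=21
  byte[6]=0x20 cont=0 payload=0x20=32: acc |= 32<<21 -> acc=67243105 shift=28 [end]
Varint 3: bytes[3:7] = E1 98 88 20 -> value 67243105 (4 byte(s))
  byte[7]=0x80 cont=1 payload=0x00=0: acc |= 0<<0 -> acc=0 shift=7
  byte[8]=0xB5 cont=1 payload=0x35=53: acc |= 53<<7 -> acc=6784 shift=14
  byte[9]=0x6B cont=0 payload=0x6B=107: acc |= 107<<14 -> acc=1759872 shift=21 [end]
Varint 4: bytes[7:10] = 80 B5 6B -> value 1759872 (3 byte(s))
  byte[10]=0x62 cont=0 payload=0x62=98: acc |= 98<<0 -> acc=98 shift=7 [end]
Varint 5: bytes[10:11] = 62 -> value 98 (1 byte(s))

Answer: 1 2 4 3 1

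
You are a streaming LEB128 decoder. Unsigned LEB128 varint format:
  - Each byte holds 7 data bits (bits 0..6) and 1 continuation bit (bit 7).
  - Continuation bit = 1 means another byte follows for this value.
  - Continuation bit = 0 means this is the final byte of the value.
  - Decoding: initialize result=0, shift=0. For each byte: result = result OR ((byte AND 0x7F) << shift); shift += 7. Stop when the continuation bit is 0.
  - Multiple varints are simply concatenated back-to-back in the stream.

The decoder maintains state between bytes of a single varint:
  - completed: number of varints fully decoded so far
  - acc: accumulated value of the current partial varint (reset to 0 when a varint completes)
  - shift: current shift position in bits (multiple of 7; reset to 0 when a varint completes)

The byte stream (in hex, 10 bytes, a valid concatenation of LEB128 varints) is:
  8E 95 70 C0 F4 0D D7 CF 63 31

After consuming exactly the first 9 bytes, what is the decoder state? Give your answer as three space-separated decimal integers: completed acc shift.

byte[0]=0x8E cont=1 payload=0x0E: acc |= 14<<0 -> completed=0 acc=14 shift=7
byte[1]=0x95 cont=1 payload=0x15: acc |= 21<<7 -> completed=0 acc=2702 shift=14
byte[2]=0x70 cont=0 payload=0x70: varint #1 complete (value=1837710); reset -> completed=1 acc=0 shift=0
byte[3]=0xC0 cont=1 payload=0x40: acc |= 64<<0 -> completed=1 acc=64 shift=7
byte[4]=0xF4 cont=1 payload=0x74: acc |= 116<<7 -> completed=1 acc=14912 shift=14
byte[5]=0x0D cont=0 payload=0x0D: varint #2 complete (value=227904); reset -> completed=2 acc=0 shift=0
byte[6]=0xD7 cont=1 payload=0x57: acc |= 87<<0 -> completed=2 acc=87 shift=7
byte[7]=0xCF cont=1 payload=0x4F: acc |= 79<<7 -> completed=2 acc=10199 shift=14
byte[8]=0x63 cont=0 payload=0x63: varint #3 complete (value=1632215); reset -> completed=3 acc=0 shift=0

Answer: 3 0 0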